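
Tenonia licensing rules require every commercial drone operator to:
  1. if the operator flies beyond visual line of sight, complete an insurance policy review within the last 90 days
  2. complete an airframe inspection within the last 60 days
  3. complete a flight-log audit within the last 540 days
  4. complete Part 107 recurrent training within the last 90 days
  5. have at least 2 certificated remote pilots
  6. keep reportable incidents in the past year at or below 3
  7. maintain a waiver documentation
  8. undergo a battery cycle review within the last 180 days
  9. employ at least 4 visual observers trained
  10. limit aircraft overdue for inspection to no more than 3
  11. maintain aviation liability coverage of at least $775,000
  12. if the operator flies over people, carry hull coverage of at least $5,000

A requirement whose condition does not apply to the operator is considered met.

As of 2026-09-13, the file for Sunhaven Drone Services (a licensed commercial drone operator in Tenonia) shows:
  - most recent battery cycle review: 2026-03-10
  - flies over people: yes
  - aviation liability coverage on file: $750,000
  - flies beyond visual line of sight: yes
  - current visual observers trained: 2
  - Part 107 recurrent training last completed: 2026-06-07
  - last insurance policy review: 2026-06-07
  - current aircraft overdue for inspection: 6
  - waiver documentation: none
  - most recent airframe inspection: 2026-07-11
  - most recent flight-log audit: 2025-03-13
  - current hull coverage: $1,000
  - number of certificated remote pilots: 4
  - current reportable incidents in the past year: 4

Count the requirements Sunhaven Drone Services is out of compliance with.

1. condition 'flies beyond visual line of sight' holds; insurance policy review 98 days ago vs limit 90 → not met
2. airframe inspection 64 days ago vs limit 60 → not met
3. flight-log audit 549 days ago vs limit 540 → not met
4. Part 107 recurrent training 98 days ago vs limit 90 → not met
5. certificated remote pilots 4 ≥ 2 → met
6. reportable incidents in the past year 4 > 3 → not met
7. waiver documentation absent → not met
8. battery cycle review 187 days ago vs limit 180 → not met
9. visual observers trained 2 < 4 → not met
10. aircraft overdue for inspection 6 > 3 → not met
11. aviation liability coverage $750,000 < $775,000 → not met
12. condition 'flies over people' holds; hull coverage $1,000 < $5,000 → not met
Not met: 11 of 12

11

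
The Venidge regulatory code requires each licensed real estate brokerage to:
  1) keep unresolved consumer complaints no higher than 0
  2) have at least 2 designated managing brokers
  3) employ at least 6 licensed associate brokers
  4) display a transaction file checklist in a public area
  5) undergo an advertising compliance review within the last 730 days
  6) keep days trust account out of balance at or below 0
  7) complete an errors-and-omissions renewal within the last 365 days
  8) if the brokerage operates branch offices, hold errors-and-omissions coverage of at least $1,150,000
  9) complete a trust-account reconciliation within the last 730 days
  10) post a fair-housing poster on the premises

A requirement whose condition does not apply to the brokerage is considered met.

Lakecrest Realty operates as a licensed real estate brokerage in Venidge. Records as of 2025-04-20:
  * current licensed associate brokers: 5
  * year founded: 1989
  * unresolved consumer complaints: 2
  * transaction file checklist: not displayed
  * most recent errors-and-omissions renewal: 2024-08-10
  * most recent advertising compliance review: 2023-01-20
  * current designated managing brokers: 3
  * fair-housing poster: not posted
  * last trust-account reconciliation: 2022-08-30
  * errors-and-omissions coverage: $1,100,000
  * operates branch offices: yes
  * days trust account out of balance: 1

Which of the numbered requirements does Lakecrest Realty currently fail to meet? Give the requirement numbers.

1. unresolved consumer complaints 2 > 0 → not met
2. designated managing brokers 3 ≥ 2 → met
3. licensed associate brokers 5 < 6 → not met
4. transaction file checklist absent → not met
5. advertising compliance review 821 days ago vs limit 730 → not met
6. days trust account out of balance 1 > 0 → not met
7. errors-and-omissions renewal 253 days ago vs limit 365 → met
8. condition 'operates branch offices' holds; errors-and-omissions coverage $1,100,000 < $1,150,000 → not met
9. trust-account reconciliation 964 days ago vs limit 730 → not met
10. fair-housing poster absent → not met
Not met: 1, 3, 4, 5, 6, 8, 9, 10

1, 3, 4, 5, 6, 8, 9, 10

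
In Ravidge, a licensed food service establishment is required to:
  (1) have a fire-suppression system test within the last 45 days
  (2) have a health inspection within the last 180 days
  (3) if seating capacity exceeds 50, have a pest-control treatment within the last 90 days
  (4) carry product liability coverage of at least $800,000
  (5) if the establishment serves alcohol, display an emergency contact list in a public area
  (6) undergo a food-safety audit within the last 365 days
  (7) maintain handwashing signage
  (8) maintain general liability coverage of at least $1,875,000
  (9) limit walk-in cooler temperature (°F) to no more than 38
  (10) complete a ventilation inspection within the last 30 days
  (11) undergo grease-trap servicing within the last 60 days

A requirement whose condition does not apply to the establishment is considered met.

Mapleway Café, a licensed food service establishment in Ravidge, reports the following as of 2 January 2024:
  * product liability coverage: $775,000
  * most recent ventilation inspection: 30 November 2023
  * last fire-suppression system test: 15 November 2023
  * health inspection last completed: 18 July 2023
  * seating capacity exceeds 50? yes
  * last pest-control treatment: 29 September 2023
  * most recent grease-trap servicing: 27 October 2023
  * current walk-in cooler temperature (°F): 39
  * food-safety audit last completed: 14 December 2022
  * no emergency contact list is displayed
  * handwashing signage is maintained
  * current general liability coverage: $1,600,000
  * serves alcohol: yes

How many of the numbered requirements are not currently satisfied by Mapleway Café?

9

1. fire-suppression system test 48 days ago vs limit 45 → not met
2. health inspection 168 days ago vs limit 180 → met
3. condition 'seating capacity exceeds 50' holds; pest-control treatment 95 days ago vs limit 90 → not met
4. product liability coverage $775,000 < $800,000 → not met
5. condition 'serves alcohol' holds; emergency contact list absent → not met
6. food-safety audit 384 days ago vs limit 365 → not met
7. handwashing signage present → met
8. general liability coverage $1,600,000 < $1,875,000 → not met
9. walk-in cooler temperature (°F) 39 > 38 → not met
10. ventilation inspection 33 days ago vs limit 30 → not met
11. grease-trap servicing 67 days ago vs limit 60 → not met
Not met: 9 of 11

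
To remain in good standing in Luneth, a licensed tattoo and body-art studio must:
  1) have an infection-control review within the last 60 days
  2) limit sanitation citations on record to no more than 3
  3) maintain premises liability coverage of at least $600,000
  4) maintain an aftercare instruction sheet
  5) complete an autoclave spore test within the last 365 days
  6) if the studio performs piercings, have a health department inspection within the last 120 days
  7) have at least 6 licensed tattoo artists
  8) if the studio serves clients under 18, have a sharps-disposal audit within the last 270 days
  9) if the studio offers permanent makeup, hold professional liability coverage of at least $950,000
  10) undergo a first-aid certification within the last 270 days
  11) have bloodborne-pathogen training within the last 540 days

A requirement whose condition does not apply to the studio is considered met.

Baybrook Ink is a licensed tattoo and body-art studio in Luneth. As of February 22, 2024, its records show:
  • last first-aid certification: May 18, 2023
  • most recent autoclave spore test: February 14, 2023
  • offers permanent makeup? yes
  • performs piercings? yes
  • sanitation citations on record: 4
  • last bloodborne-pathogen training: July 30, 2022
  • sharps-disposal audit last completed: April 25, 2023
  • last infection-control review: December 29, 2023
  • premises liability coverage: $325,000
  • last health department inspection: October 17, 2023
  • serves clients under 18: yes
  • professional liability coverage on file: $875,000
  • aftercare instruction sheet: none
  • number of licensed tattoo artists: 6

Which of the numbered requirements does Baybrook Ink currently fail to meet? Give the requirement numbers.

2, 3, 4, 5, 6, 8, 9, 10, 11

1. infection-control review 55 days ago vs limit 60 → met
2. sanitation citations on record 4 > 3 → not met
3. premises liability coverage $325,000 < $600,000 → not met
4. aftercare instruction sheet absent → not met
5. autoclave spore test 373 days ago vs limit 365 → not met
6. condition 'performs piercings' holds; health department inspection 128 days ago vs limit 120 → not met
7. licensed tattoo artists 6 ≥ 6 → met
8. condition 'serves clients under 18' holds; sharps-disposal audit 303 days ago vs limit 270 → not met
9. condition 'offers permanent makeup' holds; professional liability coverage $875,000 < $950,000 → not met
10. first-aid certification 280 days ago vs limit 270 → not met
11. bloodborne-pathogen training 572 days ago vs limit 540 → not met
Not met: 2, 3, 4, 5, 6, 8, 9, 10, 11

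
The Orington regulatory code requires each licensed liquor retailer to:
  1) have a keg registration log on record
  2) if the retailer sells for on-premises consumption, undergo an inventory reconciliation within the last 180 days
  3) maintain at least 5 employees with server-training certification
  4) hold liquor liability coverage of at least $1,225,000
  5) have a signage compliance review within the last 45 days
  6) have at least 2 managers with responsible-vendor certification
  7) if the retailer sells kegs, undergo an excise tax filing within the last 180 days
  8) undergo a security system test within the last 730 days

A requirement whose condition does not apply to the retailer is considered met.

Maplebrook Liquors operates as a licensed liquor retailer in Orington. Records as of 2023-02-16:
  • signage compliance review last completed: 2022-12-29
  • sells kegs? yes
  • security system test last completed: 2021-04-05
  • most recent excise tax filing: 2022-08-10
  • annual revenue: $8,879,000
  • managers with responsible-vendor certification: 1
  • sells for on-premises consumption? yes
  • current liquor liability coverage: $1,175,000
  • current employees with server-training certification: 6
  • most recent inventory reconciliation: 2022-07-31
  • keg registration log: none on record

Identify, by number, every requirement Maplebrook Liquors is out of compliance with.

1. keg registration log absent → not met
2. condition 'sells for on-premises consumption' holds; inventory reconciliation 200 days ago vs limit 180 → not met
3. employees with server-training certification 6 ≥ 5 → met
4. liquor liability coverage $1,175,000 < $1,225,000 → not met
5. signage compliance review 49 days ago vs limit 45 → not met
6. managers with responsible-vendor certification 1 < 2 → not met
7. condition 'sells kegs' holds; excise tax filing 190 days ago vs limit 180 → not met
8. security system test 682 days ago vs limit 730 → met
Not met: 1, 2, 4, 5, 6, 7

1, 2, 4, 5, 6, 7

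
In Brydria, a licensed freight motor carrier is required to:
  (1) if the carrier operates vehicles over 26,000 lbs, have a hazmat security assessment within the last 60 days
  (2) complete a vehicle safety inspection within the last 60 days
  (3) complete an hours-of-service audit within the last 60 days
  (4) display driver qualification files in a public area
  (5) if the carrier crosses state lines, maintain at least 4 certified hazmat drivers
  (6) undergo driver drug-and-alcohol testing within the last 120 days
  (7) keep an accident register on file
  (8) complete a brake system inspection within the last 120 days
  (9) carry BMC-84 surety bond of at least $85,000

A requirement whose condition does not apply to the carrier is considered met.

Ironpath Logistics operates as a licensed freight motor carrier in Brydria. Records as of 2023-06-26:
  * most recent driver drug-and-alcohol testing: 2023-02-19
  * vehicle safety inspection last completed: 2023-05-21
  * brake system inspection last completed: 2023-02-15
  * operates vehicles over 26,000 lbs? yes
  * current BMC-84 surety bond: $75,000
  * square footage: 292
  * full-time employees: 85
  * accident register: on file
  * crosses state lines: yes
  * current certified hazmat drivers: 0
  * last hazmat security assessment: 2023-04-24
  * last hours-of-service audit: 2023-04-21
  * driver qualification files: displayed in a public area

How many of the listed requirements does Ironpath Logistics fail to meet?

6

1. condition 'operates vehicles over 26,000 lbs' holds; hazmat security assessment 63 days ago vs limit 60 → not met
2. vehicle safety inspection 36 days ago vs limit 60 → met
3. hours-of-service audit 66 days ago vs limit 60 → not met
4. driver qualification files present → met
5. condition 'crosses state lines' holds; certified hazmat drivers 0 < 4 → not met
6. driver drug-and-alcohol testing 127 days ago vs limit 120 → not met
7. accident register present → met
8. brake system inspection 131 days ago vs limit 120 → not met
9. BMC-84 surety bond $75,000 < $85,000 → not met
Not met: 6 of 9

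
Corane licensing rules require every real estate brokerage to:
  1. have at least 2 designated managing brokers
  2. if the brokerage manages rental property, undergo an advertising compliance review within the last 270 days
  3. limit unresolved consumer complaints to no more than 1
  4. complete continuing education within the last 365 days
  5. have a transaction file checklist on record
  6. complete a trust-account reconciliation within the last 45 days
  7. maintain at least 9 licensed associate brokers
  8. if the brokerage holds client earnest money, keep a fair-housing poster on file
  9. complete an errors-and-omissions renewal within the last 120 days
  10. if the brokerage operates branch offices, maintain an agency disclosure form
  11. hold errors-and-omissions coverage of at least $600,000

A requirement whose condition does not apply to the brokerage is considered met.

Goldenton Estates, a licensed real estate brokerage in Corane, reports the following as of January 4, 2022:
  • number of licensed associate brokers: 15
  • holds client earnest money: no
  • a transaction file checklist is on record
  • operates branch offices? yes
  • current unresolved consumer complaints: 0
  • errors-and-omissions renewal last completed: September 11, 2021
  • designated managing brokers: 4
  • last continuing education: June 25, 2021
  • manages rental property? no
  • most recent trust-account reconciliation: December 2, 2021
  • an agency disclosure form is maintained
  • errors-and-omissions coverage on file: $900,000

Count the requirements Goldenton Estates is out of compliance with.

1. designated managing brokers 4 ≥ 2 → met
2. condition 'manages rental property' does not hold → requirement n/a → met
3. unresolved consumer complaints 0 ≤ 1 → met
4. continuing education 193 days ago vs limit 365 → met
5. transaction file checklist present → met
6. trust-account reconciliation 33 days ago vs limit 45 → met
7. licensed associate brokers 15 ≥ 9 → met
8. condition 'holds client earnest money' does not hold → requirement n/a → met
9. errors-and-omissions renewal 115 days ago vs limit 120 → met
10. condition 'operates branch offices' holds; agency disclosure form present → met
11. errors-and-omissions coverage $900,000 ≥ $600,000 → met
Not met: 0 of 11

0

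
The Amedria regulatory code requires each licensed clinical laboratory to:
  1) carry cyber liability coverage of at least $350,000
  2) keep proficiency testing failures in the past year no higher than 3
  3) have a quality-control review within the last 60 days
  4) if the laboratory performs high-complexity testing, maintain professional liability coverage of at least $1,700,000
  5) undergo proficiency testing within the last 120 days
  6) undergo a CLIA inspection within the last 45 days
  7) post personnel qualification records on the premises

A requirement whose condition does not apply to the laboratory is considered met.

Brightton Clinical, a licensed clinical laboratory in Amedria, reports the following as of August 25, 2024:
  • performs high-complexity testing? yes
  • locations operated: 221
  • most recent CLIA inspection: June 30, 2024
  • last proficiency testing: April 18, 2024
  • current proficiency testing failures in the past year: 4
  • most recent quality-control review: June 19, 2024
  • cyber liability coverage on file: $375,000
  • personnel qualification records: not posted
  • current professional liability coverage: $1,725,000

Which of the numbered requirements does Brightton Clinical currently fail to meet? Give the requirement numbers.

1. cyber liability coverage $375,000 ≥ $350,000 → met
2. proficiency testing failures in the past year 4 > 3 → not met
3. quality-control review 67 days ago vs limit 60 → not met
4. condition 'performs high-complexity testing' holds; professional liability coverage $1,725,000 ≥ $1,700,000 → met
5. proficiency testing 129 days ago vs limit 120 → not met
6. CLIA inspection 56 days ago vs limit 45 → not met
7. personnel qualification records absent → not met
Not met: 2, 3, 5, 6, 7

2, 3, 5, 6, 7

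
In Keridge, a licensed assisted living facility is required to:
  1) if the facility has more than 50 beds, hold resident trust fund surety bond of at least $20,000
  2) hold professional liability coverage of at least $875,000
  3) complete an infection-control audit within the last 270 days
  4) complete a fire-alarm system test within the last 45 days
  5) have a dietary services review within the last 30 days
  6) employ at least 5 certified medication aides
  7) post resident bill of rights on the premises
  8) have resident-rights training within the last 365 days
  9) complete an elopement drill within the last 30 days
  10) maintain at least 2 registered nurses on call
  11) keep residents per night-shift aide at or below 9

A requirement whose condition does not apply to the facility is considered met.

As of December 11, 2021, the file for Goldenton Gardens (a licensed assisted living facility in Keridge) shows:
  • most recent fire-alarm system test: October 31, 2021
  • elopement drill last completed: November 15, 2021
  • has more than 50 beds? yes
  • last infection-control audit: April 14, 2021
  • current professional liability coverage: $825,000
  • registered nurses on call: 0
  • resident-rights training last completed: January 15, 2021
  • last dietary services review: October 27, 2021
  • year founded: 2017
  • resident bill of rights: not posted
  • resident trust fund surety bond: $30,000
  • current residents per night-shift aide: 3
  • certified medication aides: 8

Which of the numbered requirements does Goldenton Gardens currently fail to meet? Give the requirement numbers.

2, 5, 7, 10

1. condition 'has more than 50 beds' holds; resident trust fund surety bond $30,000 ≥ $20,000 → met
2. professional liability coverage $825,000 < $875,000 → not met
3. infection-control audit 241 days ago vs limit 270 → met
4. fire-alarm system test 41 days ago vs limit 45 → met
5. dietary services review 45 days ago vs limit 30 → not met
6. certified medication aides 8 ≥ 5 → met
7. resident bill of rights absent → not met
8. resident-rights training 330 days ago vs limit 365 → met
9. elopement drill 26 days ago vs limit 30 → met
10. registered nurses on call 0 < 2 → not met
11. residents per night-shift aide 3 ≤ 9 → met
Not met: 2, 5, 7, 10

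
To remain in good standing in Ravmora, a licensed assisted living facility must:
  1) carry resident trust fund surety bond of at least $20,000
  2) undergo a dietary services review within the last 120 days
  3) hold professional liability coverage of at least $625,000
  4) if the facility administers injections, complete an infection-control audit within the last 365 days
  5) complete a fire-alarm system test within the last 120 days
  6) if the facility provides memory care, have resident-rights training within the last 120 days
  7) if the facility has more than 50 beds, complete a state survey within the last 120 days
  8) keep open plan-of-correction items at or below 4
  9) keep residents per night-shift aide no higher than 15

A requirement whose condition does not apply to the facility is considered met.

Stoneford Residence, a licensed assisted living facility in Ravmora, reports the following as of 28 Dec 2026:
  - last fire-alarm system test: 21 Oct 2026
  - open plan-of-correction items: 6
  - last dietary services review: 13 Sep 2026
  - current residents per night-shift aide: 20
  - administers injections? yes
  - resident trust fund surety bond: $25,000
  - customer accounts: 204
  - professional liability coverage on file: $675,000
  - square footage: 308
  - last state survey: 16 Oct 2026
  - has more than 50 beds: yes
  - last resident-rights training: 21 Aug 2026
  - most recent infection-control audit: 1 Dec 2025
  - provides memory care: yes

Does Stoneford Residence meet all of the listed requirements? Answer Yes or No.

No

1. resident trust fund surety bond $25,000 ≥ $20,000 → met
2. dietary services review 106 days ago vs limit 120 → met
3. professional liability coverage $675,000 ≥ $625,000 → met
4. condition 'administers injections' holds; infection-control audit 392 days ago vs limit 365 → not met
5. fire-alarm system test 68 days ago vs limit 120 → met
6. condition 'provides memory care' holds; resident-rights training 129 days ago vs limit 120 → not met
7. condition 'has more than 50 beds' holds; state survey 73 days ago vs limit 120 → met
8. open plan-of-correction items 6 > 4 → not met
9. residents per night-shift aide 20 > 15 → not met
Not met: 4, 6, 8, 9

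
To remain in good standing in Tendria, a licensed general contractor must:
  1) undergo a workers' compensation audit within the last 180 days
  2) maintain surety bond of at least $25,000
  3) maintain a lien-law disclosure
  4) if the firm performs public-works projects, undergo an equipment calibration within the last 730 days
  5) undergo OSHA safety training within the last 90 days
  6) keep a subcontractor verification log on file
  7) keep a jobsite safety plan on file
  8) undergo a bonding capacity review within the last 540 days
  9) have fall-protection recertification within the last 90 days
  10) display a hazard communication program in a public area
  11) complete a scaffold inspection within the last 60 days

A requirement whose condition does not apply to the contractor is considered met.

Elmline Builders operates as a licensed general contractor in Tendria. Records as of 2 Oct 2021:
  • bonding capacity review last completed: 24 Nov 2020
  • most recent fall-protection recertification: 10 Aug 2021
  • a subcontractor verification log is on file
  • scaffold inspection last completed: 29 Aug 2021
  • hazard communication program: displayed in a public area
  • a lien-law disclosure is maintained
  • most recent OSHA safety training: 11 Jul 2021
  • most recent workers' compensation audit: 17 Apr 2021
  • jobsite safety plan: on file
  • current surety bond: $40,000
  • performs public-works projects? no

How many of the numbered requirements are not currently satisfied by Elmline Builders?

0

1. workers' compensation audit 168 days ago vs limit 180 → met
2. surety bond $40,000 ≥ $25,000 → met
3. lien-law disclosure present → met
4. condition 'performs public-works projects' does not hold → requirement n/a → met
5. OSHA safety training 83 days ago vs limit 90 → met
6. subcontractor verification log present → met
7. jobsite safety plan present → met
8. bonding capacity review 312 days ago vs limit 540 → met
9. fall-protection recertification 53 days ago vs limit 90 → met
10. hazard communication program present → met
11. scaffold inspection 34 days ago vs limit 60 → met
Not met: 0 of 11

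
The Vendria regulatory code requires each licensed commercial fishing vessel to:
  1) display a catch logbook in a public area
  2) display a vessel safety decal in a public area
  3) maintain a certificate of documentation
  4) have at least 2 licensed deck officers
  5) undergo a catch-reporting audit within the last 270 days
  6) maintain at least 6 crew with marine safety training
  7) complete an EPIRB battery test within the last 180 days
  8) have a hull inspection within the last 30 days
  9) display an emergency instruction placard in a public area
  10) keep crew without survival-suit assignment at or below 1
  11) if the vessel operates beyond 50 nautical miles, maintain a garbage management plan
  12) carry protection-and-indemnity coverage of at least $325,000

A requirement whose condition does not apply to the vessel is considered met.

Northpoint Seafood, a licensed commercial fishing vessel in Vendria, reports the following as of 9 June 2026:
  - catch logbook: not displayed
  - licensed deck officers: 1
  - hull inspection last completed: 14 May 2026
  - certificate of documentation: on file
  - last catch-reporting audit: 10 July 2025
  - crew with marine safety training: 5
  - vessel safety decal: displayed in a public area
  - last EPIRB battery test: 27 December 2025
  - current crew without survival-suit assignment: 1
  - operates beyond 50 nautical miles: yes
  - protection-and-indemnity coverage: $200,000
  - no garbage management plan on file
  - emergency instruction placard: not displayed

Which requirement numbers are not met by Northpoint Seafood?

1, 4, 5, 6, 9, 11, 12

1. catch logbook absent → not met
2. vessel safety decal present → met
3. certificate of documentation present → met
4. licensed deck officers 1 < 2 → not met
5. catch-reporting audit 334 days ago vs limit 270 → not met
6. crew with marine safety training 5 < 6 → not met
7. EPIRB battery test 164 days ago vs limit 180 → met
8. hull inspection 26 days ago vs limit 30 → met
9. emergency instruction placard absent → not met
10. crew without survival-suit assignment 1 ≤ 1 → met
11. condition 'operates beyond 50 nautical miles' holds; garbage management plan absent → not met
12. protection-and-indemnity coverage $200,000 < $325,000 → not met
Not met: 1, 4, 5, 6, 9, 11, 12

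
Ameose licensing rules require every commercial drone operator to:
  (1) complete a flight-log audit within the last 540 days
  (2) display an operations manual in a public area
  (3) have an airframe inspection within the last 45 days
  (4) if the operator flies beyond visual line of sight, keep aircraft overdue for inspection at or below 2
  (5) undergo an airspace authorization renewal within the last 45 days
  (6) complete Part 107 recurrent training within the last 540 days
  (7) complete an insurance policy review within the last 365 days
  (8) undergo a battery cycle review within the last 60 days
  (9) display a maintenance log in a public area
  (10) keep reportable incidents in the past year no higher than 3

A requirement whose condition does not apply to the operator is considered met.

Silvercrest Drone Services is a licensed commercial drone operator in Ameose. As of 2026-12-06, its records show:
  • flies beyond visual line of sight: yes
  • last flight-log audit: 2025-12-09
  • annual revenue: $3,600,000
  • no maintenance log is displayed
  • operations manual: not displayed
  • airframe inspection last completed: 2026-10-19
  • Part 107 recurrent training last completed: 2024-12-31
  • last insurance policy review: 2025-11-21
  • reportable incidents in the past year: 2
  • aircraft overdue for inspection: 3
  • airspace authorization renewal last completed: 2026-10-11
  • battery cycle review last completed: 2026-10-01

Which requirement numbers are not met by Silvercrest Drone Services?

1. flight-log audit 362 days ago vs limit 540 → met
2. operations manual absent → not met
3. airframe inspection 48 days ago vs limit 45 → not met
4. condition 'flies beyond visual line of sight' holds; aircraft overdue for inspection 3 > 2 → not met
5. airspace authorization renewal 56 days ago vs limit 45 → not met
6. Part 107 recurrent training 705 days ago vs limit 540 → not met
7. insurance policy review 380 days ago vs limit 365 → not met
8. battery cycle review 66 days ago vs limit 60 → not met
9. maintenance log absent → not met
10. reportable incidents in the past year 2 ≤ 3 → met
Not met: 2, 3, 4, 5, 6, 7, 8, 9

2, 3, 4, 5, 6, 7, 8, 9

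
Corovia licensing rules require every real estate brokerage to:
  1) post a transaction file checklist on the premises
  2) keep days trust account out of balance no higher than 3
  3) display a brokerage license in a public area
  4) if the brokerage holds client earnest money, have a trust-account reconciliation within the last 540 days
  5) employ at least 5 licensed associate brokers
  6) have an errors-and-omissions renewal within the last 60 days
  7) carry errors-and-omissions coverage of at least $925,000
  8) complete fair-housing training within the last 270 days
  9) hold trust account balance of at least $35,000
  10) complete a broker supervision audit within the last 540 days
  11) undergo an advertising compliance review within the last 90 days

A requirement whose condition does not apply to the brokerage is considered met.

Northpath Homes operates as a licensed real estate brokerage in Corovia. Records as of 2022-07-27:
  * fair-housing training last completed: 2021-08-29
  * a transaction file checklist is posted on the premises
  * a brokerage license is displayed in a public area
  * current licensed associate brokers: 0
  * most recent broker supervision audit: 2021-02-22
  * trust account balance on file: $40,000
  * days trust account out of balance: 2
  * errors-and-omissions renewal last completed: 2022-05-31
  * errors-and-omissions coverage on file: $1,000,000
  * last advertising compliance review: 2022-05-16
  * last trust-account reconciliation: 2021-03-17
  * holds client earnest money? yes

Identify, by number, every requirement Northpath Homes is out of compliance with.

1. transaction file checklist present → met
2. days trust account out of balance 2 ≤ 3 → met
3. brokerage license present → met
4. condition 'holds client earnest money' holds; trust-account reconciliation 497 days ago vs limit 540 → met
5. licensed associate brokers 0 < 5 → not met
6. errors-and-omissions renewal 57 days ago vs limit 60 → met
7. errors-and-omissions coverage $1,000,000 ≥ $925,000 → met
8. fair-housing training 332 days ago vs limit 270 → not met
9. trust account balance $40,000 ≥ $35,000 → met
10. broker supervision audit 520 days ago vs limit 540 → met
11. advertising compliance review 72 days ago vs limit 90 → met
Not met: 5, 8

5, 8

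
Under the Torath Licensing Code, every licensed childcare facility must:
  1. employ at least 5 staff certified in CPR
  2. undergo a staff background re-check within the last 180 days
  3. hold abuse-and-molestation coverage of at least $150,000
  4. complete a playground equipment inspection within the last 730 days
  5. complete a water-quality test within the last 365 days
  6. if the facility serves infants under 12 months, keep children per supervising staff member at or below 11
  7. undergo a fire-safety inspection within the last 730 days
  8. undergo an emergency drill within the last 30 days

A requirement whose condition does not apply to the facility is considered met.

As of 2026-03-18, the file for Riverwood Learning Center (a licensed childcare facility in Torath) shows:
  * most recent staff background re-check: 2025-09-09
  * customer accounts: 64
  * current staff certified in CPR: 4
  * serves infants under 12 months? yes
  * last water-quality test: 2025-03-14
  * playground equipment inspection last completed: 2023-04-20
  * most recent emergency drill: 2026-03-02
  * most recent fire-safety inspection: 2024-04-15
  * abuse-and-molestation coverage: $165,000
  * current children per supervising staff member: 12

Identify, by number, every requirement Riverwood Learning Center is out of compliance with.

1. staff certified in CPR 4 < 5 → not met
2. staff background re-check 190 days ago vs limit 180 → not met
3. abuse-and-molestation coverage $165,000 ≥ $150,000 → met
4. playground equipment inspection 1063 days ago vs limit 730 → not met
5. water-quality test 369 days ago vs limit 365 → not met
6. condition 'serves infants under 12 months' holds; children per supervising staff member 12 > 11 → not met
7. fire-safety inspection 702 days ago vs limit 730 → met
8. emergency drill 16 days ago vs limit 30 → met
Not met: 1, 2, 4, 5, 6

1, 2, 4, 5, 6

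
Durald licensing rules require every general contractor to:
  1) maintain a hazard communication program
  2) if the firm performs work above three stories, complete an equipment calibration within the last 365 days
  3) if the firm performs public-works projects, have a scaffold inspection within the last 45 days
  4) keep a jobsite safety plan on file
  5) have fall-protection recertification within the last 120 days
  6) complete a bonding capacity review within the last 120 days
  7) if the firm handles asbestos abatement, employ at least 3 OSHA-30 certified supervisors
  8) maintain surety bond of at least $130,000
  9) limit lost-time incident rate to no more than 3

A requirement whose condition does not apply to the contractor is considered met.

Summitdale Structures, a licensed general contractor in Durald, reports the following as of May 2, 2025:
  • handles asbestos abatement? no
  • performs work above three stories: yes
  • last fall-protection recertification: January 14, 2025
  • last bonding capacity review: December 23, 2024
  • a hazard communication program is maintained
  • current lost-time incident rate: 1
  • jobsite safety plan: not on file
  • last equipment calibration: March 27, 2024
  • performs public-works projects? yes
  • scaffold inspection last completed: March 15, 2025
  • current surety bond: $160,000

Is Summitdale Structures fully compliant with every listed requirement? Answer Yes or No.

No

1. hazard communication program present → met
2. condition 'performs work above three stories' holds; equipment calibration 401 days ago vs limit 365 → not met
3. condition 'performs public-works projects' holds; scaffold inspection 48 days ago vs limit 45 → not met
4. jobsite safety plan absent → not met
5. fall-protection recertification 108 days ago vs limit 120 → met
6. bonding capacity review 130 days ago vs limit 120 → not met
7. condition 'handles asbestos abatement' does not hold → requirement n/a → met
8. surety bond $160,000 ≥ $130,000 → met
9. lost-time incident rate 1 ≤ 3 → met
Not met: 2, 3, 4, 6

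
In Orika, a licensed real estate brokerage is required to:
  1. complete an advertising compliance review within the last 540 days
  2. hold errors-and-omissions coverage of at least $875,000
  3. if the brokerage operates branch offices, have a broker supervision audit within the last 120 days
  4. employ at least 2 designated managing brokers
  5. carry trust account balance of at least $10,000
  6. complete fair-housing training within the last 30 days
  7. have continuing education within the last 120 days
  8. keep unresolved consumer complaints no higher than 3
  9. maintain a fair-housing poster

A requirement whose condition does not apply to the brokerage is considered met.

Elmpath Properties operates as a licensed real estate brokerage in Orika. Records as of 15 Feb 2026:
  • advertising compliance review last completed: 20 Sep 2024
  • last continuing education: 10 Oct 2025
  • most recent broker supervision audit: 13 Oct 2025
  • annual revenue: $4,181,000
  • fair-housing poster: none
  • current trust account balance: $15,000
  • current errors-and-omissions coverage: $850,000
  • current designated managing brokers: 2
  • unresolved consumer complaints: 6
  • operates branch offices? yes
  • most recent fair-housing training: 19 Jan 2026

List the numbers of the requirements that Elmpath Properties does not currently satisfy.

2, 3, 7, 8, 9

1. advertising compliance review 513 days ago vs limit 540 → met
2. errors-and-omissions coverage $850,000 < $875,000 → not met
3. condition 'operates branch offices' holds; broker supervision audit 125 days ago vs limit 120 → not met
4. designated managing brokers 2 ≥ 2 → met
5. trust account balance $15,000 ≥ $10,000 → met
6. fair-housing training 27 days ago vs limit 30 → met
7. continuing education 128 days ago vs limit 120 → not met
8. unresolved consumer complaints 6 > 3 → not met
9. fair-housing poster absent → not met
Not met: 2, 3, 7, 8, 9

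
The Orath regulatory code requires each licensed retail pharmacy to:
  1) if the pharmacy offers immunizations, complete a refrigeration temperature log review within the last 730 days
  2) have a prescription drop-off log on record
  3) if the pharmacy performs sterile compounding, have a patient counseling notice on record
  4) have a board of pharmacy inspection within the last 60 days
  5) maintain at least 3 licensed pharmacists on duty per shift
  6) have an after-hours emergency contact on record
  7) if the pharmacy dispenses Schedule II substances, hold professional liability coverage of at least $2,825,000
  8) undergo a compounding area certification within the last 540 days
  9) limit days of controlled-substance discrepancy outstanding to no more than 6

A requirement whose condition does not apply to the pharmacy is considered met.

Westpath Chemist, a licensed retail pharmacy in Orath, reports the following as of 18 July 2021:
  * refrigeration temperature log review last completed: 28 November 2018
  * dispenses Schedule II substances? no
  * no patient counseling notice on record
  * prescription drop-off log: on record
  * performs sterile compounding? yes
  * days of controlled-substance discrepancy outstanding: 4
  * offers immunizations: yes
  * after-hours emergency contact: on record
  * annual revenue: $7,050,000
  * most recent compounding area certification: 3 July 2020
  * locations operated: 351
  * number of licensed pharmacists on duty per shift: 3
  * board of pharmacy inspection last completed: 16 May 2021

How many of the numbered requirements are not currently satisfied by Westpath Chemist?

3

1. condition 'offers immunizations' holds; refrigeration temperature log review 963 days ago vs limit 730 → not met
2. prescription drop-off log present → met
3. condition 'performs sterile compounding' holds; patient counseling notice absent → not met
4. board of pharmacy inspection 63 days ago vs limit 60 → not met
5. licensed pharmacists on duty per shift 3 ≥ 3 → met
6. after-hours emergency contact present → met
7. condition 'dispenses Schedule II substances' does not hold → requirement n/a → met
8. compounding area certification 380 days ago vs limit 540 → met
9. days of controlled-substance discrepancy outstanding 4 ≤ 6 → met
Not met: 3 of 9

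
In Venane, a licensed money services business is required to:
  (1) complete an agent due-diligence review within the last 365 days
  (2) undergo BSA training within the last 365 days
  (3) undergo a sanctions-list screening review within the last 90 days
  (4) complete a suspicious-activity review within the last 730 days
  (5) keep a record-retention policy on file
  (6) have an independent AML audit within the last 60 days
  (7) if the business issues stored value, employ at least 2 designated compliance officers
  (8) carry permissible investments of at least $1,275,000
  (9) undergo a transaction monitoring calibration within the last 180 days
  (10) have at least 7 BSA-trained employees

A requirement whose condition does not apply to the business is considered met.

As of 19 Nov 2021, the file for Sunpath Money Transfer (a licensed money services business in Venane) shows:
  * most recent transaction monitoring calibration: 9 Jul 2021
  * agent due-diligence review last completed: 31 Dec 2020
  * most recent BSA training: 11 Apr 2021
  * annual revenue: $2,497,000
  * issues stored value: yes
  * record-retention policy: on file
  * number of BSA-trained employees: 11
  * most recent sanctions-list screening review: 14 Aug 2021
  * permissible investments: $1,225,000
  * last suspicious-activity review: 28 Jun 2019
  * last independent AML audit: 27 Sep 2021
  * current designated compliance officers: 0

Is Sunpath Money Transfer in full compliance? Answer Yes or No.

No

1. agent due-diligence review 323 days ago vs limit 365 → met
2. BSA training 222 days ago vs limit 365 → met
3. sanctions-list screening review 97 days ago vs limit 90 → not met
4. suspicious-activity review 875 days ago vs limit 730 → not met
5. record-retention policy present → met
6. independent AML audit 53 days ago vs limit 60 → met
7. condition 'issues stored value' holds; designated compliance officers 0 < 2 → not met
8. permissible investments $1,225,000 < $1,275,000 → not met
9. transaction monitoring calibration 133 days ago vs limit 180 → met
10. BSA-trained employees 11 ≥ 7 → met
Not met: 3, 4, 7, 8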